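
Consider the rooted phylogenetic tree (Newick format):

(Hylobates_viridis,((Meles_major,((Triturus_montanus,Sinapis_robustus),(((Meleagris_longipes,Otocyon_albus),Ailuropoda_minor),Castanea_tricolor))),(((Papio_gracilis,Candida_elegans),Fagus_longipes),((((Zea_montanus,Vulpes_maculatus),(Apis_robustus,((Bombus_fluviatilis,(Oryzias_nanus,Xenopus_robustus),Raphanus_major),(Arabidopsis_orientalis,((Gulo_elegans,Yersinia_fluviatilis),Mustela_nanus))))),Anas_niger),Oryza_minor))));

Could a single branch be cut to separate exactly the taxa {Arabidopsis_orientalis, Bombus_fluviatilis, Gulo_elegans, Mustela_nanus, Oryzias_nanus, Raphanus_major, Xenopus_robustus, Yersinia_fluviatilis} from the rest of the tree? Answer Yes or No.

The most recent common ancestor of these taxa subtends ((Bombus_fluviatilis,(Oryzias_nanus,Xenopus_robustus),Raphanus_major),(Arabidopsis_orientalis,((Gulo_elegans,Yersinia_fluviatilis),Mustela_nanus))).
That clade has exactly 8 tips — every listed taxon and nothing else — so the group is monophyletic.

Yes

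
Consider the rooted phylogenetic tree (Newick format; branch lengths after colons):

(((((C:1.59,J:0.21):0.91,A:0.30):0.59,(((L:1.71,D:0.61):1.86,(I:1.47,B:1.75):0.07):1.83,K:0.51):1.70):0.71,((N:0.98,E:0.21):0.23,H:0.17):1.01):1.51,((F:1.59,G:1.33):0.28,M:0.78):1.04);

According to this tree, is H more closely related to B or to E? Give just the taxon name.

E

The MRCA of H and E subtends ((N,E),H) (3 taxa).
The MRCA of H and B subtends ((((C,J),A),(((L,D),(I,B)),K)),((N,E),H)) (11 taxa).
The first is nested inside the second, so H shares a more recent common ancestor with E.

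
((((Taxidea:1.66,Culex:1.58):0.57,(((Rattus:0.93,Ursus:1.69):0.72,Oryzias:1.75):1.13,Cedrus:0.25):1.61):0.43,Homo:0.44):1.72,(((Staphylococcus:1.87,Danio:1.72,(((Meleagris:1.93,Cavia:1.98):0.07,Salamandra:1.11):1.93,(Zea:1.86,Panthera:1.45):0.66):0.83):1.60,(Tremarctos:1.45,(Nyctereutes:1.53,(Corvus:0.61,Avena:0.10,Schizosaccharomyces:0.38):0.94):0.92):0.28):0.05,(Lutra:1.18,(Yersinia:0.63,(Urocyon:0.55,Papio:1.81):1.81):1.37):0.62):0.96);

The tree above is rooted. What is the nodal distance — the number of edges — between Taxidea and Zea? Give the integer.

10

The MRCA of Taxidea and Zea is the root of the tree.
From Taxidea up to that node: 4 branches. From Zea up to the same node: 6 branches. Total: 4 + 6 = 10.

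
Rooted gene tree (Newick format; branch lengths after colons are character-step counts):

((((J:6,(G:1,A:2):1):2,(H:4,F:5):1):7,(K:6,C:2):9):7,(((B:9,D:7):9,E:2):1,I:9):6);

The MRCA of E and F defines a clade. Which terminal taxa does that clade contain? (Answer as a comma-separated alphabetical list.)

A, B, C, D, E, F, G, H, I, J, K

Tracing E: it sits inside ((B,D),E).
Tracing F: it sits inside (H,F).
The smallest clade enclosing both is the whole tree (their MRCA is the root), so the answer is all 11 tips in alphabetical order.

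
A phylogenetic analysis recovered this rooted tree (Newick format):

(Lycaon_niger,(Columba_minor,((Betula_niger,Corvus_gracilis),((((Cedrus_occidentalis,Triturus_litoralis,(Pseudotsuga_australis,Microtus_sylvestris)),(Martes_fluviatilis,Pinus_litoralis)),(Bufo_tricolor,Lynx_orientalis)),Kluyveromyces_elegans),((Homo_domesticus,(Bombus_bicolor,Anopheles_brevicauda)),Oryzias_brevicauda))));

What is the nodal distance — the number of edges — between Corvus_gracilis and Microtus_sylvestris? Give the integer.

The MRCA of Corvus_gracilis and Microtus_sylvestris is the node subtending ((Betula_niger,Corvus_gracilis),((((Cedrus_occidentalis,Triturus_litoralis,(Pseudotsuga_australis,Microtus_sylvestris)),(Martes_fluviatilis,Pinus_litoralis)),(Bufo_tricolor,Lynx_orientalis)),Kluyveromyces_elegans),((Homo_domesticus,(Bombus_bicolor,Anopheles_brevicauda)),Oryzias_brevicauda)).
From Corvus_gracilis up to that node: 2 branches. From Microtus_sylvestris up to the same node: 6 branches. Total: 2 + 6 = 8.

8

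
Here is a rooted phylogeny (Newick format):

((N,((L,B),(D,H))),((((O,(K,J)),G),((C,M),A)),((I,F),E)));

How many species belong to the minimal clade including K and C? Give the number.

The MRCA of K and C is the node subtending (((O,(K,J)),G),((C,M),A)).
That clade contains 7 terminal taxa: A, C, G, J, K, M, O.

7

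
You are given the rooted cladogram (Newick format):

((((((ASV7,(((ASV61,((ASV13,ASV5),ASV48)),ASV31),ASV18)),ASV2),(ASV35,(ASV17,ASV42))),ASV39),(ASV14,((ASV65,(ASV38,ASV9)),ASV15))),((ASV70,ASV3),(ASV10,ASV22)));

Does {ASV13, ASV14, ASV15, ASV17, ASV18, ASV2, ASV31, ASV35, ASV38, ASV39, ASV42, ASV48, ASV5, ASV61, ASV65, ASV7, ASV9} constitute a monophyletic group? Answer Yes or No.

Yes

The most recent common ancestor of these taxa subtends (((((ASV7,(((ASV61,((ASV13,ASV5),ASV48)),ASV31),ASV18)),ASV2),(ASV35,(ASV17,ASV42))),ASV39),(ASV14,((ASV65,(ASV38,ASV9)),ASV15))).
That clade has exactly 17 tips — every listed taxon and nothing else — so the group is monophyletic.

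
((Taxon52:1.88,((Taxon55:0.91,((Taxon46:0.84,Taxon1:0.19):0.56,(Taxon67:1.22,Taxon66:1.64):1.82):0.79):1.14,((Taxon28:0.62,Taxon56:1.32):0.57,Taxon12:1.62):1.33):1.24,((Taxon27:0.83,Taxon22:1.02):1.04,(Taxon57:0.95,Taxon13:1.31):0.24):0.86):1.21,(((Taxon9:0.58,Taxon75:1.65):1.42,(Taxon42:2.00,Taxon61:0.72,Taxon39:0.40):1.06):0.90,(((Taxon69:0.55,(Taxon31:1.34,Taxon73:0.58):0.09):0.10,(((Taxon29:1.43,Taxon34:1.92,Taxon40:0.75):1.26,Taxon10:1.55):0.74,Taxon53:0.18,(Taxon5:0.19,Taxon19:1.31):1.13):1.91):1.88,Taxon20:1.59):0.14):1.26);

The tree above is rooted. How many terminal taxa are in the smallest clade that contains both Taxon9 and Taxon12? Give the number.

The MRCA of Taxon9 and Taxon12 is the root, so the clade is the entire tree.
That clade contains 29 terminal taxa: Taxon1, Taxon10, Taxon12, Taxon13, Taxon19, Taxon20, Taxon22, Taxon27, Taxon28, Taxon29, Taxon31, Taxon34, Taxon39, Taxon40, Taxon42, Taxon46, Taxon5, Taxon52, Taxon53, Taxon55, Taxon56, Taxon57, Taxon61, Taxon66, Taxon67, Taxon69, Taxon73, Taxon75, Taxon9.

29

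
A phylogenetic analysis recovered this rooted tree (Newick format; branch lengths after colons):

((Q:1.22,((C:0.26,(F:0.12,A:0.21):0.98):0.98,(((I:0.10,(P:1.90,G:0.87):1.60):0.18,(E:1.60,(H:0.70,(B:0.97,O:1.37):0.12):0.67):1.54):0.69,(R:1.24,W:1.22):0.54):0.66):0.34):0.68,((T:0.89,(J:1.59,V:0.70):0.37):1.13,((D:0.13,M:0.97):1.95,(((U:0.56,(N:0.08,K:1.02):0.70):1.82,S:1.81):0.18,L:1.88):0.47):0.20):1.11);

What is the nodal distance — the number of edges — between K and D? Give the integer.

The MRCA of K and D is the node subtending ((D,M),(((U,(N,K)),S),L)).
From K up to that node: 5 branches. From D up to the same node: 2 branches. Total: 5 + 2 = 7.

7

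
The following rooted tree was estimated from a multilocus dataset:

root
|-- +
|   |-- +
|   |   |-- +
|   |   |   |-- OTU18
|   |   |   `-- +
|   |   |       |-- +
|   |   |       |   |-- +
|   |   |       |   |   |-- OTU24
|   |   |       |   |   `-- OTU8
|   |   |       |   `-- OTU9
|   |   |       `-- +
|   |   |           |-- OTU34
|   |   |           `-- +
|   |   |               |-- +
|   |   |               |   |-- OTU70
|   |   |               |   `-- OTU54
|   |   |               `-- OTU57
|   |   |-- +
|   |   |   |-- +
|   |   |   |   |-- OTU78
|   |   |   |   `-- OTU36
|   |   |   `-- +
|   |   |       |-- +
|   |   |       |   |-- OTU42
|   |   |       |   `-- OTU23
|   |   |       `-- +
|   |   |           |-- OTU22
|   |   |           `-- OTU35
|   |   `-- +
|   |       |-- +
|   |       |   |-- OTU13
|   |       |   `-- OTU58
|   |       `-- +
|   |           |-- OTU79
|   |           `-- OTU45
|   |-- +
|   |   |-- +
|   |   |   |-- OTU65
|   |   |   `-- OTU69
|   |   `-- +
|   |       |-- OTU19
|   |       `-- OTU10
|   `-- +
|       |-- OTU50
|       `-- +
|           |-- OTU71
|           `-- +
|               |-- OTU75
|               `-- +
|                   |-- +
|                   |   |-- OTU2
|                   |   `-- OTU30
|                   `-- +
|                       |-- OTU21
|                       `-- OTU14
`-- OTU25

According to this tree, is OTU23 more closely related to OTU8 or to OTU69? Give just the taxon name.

OTU8

The MRCA of OTU23 and OTU8 subtends ((OTU18,(((OTU24,OTU8),OTU9),(OTU34,((OTU70,OTU54),OTU57)))),((OTU78,OTU36),((OTU42,OTU23),(OTU22,OTU35))),((OTU13,OTU58),(OTU79,OTU45))) (18 taxa).
The MRCA of OTU23 and OTU69 subtends (((OTU18,(((OTU24,OTU8),OTU9),(OTU34,((OTU70,OTU54),OTU57)))),((OTU78,OTU36),((OTU42,OTU23),(OTU22,OTU35))),((OTU13,OTU58),(OTU79,OTU45))),((OTU65,OTU69),(OTU19,OTU10)),(OTU50,(OTU71,(OTU75,((OTU2,OTU30),(OTU21,OTU14)))))) (29 taxa).
The first is nested inside the second, so OTU23 shares a more recent common ancestor with OTU8.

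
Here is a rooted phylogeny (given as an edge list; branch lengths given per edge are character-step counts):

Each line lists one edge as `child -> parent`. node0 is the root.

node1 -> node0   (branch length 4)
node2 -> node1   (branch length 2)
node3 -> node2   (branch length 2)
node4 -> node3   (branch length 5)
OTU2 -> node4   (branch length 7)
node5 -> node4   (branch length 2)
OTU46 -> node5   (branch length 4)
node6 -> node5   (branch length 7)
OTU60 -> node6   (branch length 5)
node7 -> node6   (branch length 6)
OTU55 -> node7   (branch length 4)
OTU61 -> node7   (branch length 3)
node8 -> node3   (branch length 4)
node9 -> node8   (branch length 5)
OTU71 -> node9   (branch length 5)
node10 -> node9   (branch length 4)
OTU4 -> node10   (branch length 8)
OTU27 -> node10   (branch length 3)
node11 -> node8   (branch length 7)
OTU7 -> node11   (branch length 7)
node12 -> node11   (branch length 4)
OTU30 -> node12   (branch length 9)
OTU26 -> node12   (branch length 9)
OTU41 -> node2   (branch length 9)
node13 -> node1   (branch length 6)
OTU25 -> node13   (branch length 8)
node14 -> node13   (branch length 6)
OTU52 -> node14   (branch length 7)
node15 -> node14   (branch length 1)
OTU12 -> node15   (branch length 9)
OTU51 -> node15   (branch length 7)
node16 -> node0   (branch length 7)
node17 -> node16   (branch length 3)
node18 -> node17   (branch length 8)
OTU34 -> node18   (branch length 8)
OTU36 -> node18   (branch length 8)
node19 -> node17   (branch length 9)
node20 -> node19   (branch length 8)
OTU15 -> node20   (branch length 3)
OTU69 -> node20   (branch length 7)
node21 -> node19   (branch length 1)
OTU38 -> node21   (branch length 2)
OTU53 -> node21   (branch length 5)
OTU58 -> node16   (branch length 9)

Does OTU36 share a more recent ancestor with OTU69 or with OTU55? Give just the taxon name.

The MRCA of OTU36 and OTU69 subtends ((OTU34,OTU36),((OTU15,OTU69),(OTU38,OTU53))) (6 taxa).
The MRCA of OTU36 and OTU55 is the root, subtending the entire tree (23 taxa).
The first is nested inside the second, so OTU36 shares a more recent common ancestor with OTU69.

OTU69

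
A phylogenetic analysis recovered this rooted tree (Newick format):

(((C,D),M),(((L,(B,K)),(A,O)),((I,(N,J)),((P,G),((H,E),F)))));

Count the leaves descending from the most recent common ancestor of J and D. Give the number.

16

The MRCA of J and D is the root, so the clade is the entire tree.
That clade contains 16 terminal taxa: A, B, C, D, E, F, G, H, I, J, K, L, M, N, O, P.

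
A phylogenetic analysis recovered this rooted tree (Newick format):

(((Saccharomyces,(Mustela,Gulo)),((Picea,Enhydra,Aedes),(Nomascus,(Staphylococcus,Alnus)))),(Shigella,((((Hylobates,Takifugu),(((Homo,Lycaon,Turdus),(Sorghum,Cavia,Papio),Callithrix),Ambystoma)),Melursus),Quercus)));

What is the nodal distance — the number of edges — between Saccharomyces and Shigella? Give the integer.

The MRCA of Saccharomyces and Shigella is the root of the tree.
From Saccharomyces up to that node: 3 branches. From Shigella up to the same node: 2 branches. Total: 3 + 2 = 5.

5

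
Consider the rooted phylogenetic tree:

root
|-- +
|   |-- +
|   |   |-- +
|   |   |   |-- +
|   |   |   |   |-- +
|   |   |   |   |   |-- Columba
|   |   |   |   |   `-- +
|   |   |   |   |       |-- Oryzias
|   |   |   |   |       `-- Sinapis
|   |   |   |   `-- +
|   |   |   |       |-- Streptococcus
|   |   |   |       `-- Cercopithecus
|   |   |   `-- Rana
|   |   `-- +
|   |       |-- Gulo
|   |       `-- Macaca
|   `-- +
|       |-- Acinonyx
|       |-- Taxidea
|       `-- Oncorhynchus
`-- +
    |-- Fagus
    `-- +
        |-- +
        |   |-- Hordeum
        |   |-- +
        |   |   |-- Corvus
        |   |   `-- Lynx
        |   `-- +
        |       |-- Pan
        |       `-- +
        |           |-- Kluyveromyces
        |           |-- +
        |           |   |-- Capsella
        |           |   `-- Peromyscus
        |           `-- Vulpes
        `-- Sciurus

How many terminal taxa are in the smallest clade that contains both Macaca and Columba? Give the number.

8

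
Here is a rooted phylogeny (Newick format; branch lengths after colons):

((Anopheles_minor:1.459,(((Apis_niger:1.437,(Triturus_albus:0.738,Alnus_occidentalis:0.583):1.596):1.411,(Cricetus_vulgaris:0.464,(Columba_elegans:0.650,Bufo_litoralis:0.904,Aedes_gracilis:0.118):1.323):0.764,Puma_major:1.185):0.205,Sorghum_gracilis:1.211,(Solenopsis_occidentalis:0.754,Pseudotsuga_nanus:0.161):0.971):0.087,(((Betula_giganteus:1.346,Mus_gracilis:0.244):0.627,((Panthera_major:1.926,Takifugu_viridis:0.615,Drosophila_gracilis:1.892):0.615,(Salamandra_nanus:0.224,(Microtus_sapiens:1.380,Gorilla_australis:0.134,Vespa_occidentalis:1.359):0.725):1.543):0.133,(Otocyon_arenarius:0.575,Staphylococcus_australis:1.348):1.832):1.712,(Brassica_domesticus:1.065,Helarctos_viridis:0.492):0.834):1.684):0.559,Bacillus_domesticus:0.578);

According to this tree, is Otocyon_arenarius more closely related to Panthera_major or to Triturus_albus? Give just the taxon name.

The MRCA of Otocyon_arenarius and Panthera_major subtends ((Betula_giganteus,Mus_gracilis),((Panthera_major,Takifugu_viridis,Drosophila_gracilis),(Salamandra_nanus,(Microtus_sapiens,Gorilla_australis,Vespa_occidentalis))),(Otocyon_arenarius,Staphylococcus_australis)) (11 taxa).
The MRCA of Otocyon_arenarius and Triturus_albus subtends (Anopheles_minor,(((Apis_niger,(Triturus_albus,Alnus_occidentalis)),(Cricetus_vulgaris,(Columba_elegans,Bufo_litoralis,Aedes_gracilis)),Puma_major),Sorghum_gracilis,(Solenopsis_occidentalis,Pseudotsuga_nanus)),(((Betula_giganteus,Mus_gracilis),((Panthera_major,Takifugu_viridis,Drosophila_gracilis),(Salamandra_nanus,(Microtus_sapiens,Gorilla_australis,Vespa_occidentalis))),(Otocyon_arenarius,Staphylococcus_australis)),(Brassica_domesticus,Helarctos_viridis))) (25 taxa).
The first is nested inside the second, so Otocyon_arenarius shares a more recent common ancestor with Panthera_major.

Panthera_major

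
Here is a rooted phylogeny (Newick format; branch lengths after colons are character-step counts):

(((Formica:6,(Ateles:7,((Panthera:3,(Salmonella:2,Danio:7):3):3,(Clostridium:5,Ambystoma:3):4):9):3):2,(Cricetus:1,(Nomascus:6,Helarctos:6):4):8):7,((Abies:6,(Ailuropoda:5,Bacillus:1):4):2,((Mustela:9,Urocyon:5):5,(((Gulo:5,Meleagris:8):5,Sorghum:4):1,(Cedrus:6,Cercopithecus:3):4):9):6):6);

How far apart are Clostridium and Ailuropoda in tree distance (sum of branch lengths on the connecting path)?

47

The path runs Clostridium → … → MRCA → … → Ailuropoda; the MRCA is the root of the tree.
Branch lengths along that path: 5 + 4 + 9 + 3 + 2 + 7 + 6 + 2 + 4 + 5 = 47.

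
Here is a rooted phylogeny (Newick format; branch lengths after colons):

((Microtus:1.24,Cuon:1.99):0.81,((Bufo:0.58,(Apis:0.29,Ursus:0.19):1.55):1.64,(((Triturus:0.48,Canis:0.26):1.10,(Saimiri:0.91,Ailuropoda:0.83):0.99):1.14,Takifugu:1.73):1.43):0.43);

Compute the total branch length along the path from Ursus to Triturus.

7.53

The path runs Ursus → … → MRCA → … → Triturus; the MRCA is the node subtending ((Bufo,(Apis,Ursus)),(((Triturus,Canis),(Saimiri,Ailuropoda)),Takifugu)).
Branch lengths along that path: 0.19 + 1.55 + 1.64 + 1.43 + 1.14 + 1.10 + 0.48 = 7.53.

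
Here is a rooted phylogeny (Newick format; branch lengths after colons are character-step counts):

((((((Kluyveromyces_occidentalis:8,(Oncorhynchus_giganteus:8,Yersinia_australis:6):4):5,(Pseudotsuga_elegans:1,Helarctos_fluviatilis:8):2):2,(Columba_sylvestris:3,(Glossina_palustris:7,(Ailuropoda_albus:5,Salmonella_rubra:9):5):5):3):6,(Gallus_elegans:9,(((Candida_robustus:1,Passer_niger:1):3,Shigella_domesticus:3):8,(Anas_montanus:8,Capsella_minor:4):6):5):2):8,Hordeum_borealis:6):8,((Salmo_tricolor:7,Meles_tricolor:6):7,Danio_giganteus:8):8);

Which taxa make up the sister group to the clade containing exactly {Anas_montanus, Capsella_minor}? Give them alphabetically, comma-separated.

The clade containing exactly {Anas_montanus, Capsella_minor} attaches to the tree at the node subtending (((Candida_robustus,Passer_niger),Shigella_domesticus),(Anas_montanus,Capsella_minor)).
The other lineage descending from that same node — the sister group — is ((Candida_robustus,Passer_niger),Shigella_domesticus); its 3 tips in alphabetical order are the answer.

Candida_robustus, Passer_niger, Shigella_domesticus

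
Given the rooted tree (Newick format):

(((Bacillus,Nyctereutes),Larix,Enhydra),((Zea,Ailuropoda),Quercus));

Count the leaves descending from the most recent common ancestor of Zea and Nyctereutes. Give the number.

The MRCA of Zea and Nyctereutes is the root, so the clade is the entire tree.
That clade contains 7 terminal taxa: Ailuropoda, Bacillus, Enhydra, Larix, Nyctereutes, Quercus, Zea.

7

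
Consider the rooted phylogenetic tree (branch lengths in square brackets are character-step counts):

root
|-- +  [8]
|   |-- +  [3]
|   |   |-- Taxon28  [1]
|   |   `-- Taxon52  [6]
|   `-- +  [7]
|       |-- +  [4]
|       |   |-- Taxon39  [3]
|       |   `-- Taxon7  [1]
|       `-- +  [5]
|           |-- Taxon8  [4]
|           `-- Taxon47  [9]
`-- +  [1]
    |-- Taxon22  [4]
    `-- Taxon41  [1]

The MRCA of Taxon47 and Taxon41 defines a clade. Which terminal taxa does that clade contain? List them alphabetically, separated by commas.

Tracing Taxon47: it sits inside (Taxon8,Taxon47).
Tracing Taxon41: it sits inside (Taxon22,Taxon41).
The smallest clade enclosing both is the whole tree (their MRCA is the root), so the answer is all 8 tips in alphabetical order.

Taxon22, Taxon28, Taxon39, Taxon41, Taxon47, Taxon52, Taxon7, Taxon8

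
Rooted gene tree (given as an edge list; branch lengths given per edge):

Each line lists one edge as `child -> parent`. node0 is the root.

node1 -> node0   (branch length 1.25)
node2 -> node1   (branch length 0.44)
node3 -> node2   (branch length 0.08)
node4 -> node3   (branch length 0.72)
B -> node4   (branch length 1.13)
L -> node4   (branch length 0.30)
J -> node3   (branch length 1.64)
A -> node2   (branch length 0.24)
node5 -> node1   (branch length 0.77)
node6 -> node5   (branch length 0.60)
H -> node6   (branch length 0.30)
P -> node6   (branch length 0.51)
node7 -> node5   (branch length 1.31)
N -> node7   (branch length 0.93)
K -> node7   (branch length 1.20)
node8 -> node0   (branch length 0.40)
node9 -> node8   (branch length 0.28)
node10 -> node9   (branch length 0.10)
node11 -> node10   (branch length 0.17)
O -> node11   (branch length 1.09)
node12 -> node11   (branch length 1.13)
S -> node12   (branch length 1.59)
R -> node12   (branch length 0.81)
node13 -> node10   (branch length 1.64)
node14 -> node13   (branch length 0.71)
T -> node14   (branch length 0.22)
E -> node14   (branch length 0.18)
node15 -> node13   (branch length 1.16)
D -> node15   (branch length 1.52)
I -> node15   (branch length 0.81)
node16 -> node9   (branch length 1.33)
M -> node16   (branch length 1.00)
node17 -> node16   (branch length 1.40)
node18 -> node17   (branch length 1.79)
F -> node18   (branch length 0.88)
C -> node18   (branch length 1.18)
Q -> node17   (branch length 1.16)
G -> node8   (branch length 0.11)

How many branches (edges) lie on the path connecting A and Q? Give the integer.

8

The MRCA of A and Q is the root of the tree.
From A up to that node: 3 branches. From Q up to the same node: 5 branches. Total: 3 + 5 = 8.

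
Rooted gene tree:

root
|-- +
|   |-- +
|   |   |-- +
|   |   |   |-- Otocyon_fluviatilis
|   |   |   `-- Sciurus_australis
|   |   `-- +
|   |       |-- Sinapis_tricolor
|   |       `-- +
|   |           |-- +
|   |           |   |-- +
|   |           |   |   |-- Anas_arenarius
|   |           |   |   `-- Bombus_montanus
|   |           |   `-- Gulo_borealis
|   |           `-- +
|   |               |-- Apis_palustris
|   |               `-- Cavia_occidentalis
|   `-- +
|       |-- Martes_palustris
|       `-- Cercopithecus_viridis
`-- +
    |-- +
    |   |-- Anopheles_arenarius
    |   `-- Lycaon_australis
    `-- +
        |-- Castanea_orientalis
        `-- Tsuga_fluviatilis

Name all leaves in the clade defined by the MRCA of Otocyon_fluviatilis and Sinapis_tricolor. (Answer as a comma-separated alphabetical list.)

Anas_arenarius, Apis_palustris, Bombus_montanus, Cavia_occidentalis, Gulo_borealis, Otocyon_fluviatilis, Sciurus_australis, Sinapis_tricolor

Tracing Otocyon_fluviatilis: it sits inside (Otocyon_fluviatilis,Sciurus_australis).
Tracing Sinapis_tricolor: it sits inside (Sinapis_tricolor,(((Anas_arenarius,Bombus_montanus),Gulo_borealis),(Apis_palustris,Cavia_occidentalis))).
The smallest clade enclosing both is ((Otocyon_fluviatilis,Sciurus_australis),(Sinapis_tricolor,(((Anas_arenarius,Bombus_montanus),Gulo_borealis),(Apis_palustris,Cavia_occidentalis)))); the answer is its 8 terminal taxa in alphabetical order.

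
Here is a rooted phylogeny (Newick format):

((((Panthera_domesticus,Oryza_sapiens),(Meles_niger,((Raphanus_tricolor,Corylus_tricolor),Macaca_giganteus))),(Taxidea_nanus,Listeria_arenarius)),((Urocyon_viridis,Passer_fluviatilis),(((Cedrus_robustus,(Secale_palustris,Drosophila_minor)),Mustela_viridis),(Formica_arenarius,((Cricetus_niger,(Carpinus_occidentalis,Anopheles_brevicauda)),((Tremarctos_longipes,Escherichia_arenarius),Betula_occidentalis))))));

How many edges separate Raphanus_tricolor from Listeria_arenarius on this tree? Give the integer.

The MRCA of Raphanus_tricolor and Listeria_arenarius is the node subtending (((Panthera_domesticus,Oryza_sapiens),(Meles_niger,((Raphanus_tricolor,Corylus_tricolor),Macaca_giganteus))),(Taxidea_nanus,Listeria_arenarius)).
From Raphanus_tricolor up to that node: 5 branches. From Listeria_arenarius up to the same node: 2 branches. Total: 5 + 2 = 7.

7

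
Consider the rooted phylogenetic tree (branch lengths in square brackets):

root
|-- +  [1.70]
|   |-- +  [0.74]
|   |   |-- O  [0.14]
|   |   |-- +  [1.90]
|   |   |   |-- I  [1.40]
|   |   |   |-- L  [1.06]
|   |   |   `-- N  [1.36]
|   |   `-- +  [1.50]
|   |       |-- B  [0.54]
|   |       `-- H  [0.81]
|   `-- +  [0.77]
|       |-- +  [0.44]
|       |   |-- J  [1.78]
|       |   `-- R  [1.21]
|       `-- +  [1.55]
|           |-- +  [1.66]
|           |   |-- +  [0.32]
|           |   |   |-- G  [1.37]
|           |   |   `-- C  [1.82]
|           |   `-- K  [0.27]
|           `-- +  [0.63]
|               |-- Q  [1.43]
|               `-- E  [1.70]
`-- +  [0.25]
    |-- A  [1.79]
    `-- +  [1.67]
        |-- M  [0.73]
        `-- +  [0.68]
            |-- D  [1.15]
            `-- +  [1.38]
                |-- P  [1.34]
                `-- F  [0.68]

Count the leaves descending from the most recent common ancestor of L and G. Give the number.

13

The MRCA of L and G is the node subtending ((O,(I,L,N),(B,H)),((J,R),(((G,C),K),(Q,E)))).
That clade contains 13 terminal taxa: B, C, E, G, H, I, J, K, L, N, O, Q, R.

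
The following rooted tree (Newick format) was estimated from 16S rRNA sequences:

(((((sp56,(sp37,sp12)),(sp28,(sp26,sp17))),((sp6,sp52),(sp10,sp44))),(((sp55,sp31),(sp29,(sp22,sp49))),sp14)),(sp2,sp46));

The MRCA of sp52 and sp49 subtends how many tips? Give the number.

16

The MRCA of sp52 and sp49 is the node subtending ((((sp56,(sp37,sp12)),(sp28,(sp26,sp17))),((sp6,sp52),(sp10,sp44))),(((sp55,sp31),(sp29,(sp22,sp49))),sp14)).
That clade contains 16 terminal taxa: sp10, sp12, sp14, sp17, sp22, sp26, sp28, sp29, sp31, sp37, sp44, sp49, sp52, sp55, sp56, sp6.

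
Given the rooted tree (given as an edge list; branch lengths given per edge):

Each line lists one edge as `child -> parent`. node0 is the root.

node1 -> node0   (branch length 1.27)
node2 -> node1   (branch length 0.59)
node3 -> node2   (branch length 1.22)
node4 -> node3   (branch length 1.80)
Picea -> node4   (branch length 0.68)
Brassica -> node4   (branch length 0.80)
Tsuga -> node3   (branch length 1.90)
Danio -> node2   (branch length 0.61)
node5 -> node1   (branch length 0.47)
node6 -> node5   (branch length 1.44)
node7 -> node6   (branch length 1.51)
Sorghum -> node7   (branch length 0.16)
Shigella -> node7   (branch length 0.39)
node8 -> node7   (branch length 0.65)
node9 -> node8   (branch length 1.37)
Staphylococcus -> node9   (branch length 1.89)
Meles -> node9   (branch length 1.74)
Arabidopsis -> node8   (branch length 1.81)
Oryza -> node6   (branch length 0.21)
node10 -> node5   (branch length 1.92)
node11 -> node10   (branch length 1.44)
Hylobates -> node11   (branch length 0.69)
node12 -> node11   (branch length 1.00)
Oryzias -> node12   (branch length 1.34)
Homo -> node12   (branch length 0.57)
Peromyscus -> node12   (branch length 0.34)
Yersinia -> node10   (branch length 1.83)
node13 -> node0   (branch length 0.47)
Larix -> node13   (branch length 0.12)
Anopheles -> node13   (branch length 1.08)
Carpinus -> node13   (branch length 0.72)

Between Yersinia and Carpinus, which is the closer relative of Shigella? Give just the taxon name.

The MRCA of Shigella and Yersinia subtends (((Sorghum,Shigella,((Staphylococcus,Meles),Arabidopsis)),Oryza),((Hylobates,(Oryzias,Homo,Peromyscus)),Yersinia)) (11 taxa).
The MRCA of Shigella and Carpinus is the root, subtending the entire tree (18 taxa).
The first is nested inside the second, so Shigella shares a more recent common ancestor with Yersinia.

Yersinia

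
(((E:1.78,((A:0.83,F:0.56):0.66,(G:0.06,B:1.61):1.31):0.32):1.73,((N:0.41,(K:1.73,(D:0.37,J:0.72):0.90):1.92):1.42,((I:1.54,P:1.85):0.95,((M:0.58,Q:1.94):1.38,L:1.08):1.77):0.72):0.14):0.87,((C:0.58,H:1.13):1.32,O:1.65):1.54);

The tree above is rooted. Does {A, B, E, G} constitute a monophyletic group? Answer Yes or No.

No

The MRCA of the listed taxa subtends (E,((A,F),(G,B))).
That clade also contains F, which is not in the proposed group, so the group is not monophyletic.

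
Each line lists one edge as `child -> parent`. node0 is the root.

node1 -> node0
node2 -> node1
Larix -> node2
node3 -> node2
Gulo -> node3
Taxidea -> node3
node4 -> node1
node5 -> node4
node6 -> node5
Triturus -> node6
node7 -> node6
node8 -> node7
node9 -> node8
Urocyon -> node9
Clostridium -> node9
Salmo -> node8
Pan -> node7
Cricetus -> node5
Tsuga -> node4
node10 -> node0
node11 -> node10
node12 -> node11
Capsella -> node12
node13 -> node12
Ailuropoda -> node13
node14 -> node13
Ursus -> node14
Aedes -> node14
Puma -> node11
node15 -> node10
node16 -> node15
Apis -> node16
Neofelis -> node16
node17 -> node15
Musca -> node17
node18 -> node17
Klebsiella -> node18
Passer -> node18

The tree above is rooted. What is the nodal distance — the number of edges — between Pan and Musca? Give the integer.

10

The MRCA of Pan and Musca is the root of the tree.
From Pan up to that node: 6 branches. From Musca up to the same node: 4 branches. Total: 6 + 4 = 10.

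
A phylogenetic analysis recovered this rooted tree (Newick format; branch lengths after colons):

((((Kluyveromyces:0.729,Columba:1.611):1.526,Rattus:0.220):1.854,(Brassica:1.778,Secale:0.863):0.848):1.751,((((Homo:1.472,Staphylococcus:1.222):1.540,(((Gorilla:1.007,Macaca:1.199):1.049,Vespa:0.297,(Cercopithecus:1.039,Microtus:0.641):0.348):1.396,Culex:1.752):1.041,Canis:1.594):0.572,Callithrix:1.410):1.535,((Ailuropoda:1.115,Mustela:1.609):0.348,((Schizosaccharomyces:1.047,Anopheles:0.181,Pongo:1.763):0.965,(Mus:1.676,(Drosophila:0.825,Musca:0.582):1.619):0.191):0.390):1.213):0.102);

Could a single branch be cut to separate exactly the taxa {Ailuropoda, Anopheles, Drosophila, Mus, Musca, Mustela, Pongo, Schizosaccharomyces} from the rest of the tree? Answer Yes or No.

The most recent common ancestor of these taxa subtends ((Ailuropoda,Mustela),((Schizosaccharomyces,Anopheles,Pongo),(Mus,(Drosophila,Musca)))).
That clade has exactly 8 tips — every listed taxon and nothing else — so the group is monophyletic.

Yes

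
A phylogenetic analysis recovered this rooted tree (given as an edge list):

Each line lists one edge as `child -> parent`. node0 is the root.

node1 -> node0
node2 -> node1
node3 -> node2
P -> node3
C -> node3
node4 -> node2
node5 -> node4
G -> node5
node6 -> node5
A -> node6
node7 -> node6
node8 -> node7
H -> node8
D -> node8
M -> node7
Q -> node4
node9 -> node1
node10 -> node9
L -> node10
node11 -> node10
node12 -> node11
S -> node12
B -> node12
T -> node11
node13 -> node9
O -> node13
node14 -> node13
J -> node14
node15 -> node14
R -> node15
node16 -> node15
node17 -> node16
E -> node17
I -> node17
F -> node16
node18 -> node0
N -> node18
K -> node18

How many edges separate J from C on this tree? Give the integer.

7

The MRCA of J and C is the node subtending (((P,C),((G,(A,((H,D),M))),Q)),((L,((S,B),T)),(O,(J,(R,((E,I),F)))))).
From J up to that node: 4 branches. From C up to the same node: 3 branches. Total: 4 + 3 = 7.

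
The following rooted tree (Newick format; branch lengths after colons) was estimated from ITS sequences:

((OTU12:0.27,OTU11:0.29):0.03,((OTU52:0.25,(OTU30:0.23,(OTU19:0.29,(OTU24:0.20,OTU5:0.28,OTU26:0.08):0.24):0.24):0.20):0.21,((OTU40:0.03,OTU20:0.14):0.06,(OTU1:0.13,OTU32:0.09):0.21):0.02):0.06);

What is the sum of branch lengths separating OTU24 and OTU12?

The path runs OTU24 → … → MRCA → … → OTU12; the MRCA is the root of the tree.
Branch lengths along that path: 0.20 + 0.24 + 0.24 + 0.20 + 0.21 + 0.06 + 0.03 + 0.27 = 1.45.

1.45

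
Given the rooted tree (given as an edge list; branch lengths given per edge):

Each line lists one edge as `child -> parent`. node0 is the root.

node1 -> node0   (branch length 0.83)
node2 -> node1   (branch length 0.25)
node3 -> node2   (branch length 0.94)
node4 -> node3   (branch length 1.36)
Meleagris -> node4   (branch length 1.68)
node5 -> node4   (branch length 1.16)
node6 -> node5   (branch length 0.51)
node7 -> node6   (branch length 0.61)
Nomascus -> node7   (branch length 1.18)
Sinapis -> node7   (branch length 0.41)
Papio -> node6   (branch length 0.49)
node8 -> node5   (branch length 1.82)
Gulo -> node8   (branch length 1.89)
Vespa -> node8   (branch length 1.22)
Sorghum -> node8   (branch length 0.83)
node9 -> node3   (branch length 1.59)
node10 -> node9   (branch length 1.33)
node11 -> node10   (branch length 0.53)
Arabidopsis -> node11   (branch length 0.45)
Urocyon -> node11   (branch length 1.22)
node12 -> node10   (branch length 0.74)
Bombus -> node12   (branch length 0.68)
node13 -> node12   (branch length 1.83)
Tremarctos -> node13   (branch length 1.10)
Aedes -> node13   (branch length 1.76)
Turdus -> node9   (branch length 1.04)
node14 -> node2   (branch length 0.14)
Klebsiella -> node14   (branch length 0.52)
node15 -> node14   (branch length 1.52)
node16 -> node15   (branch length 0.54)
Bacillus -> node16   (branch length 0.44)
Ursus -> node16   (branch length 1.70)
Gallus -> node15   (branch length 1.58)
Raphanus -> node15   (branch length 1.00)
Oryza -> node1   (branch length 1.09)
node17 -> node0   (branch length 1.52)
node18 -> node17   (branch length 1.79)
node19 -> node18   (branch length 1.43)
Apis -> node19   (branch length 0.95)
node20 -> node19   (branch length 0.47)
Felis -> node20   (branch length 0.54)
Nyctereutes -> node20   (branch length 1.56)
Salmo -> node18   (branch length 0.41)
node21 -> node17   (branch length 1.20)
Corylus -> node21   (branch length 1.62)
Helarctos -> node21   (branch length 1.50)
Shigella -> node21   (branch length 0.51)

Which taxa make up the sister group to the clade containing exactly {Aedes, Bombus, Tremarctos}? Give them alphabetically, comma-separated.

The clade containing exactly {Aedes, Bombus, Tremarctos} attaches to the tree at the node subtending ((Arabidopsis,Urocyon),(Bombus,(Tremarctos,Aedes))).
The other lineage descending from that same node — the sister group — is (Arabidopsis,Urocyon); its 2 tips in alphabetical order are the answer.

Arabidopsis, Urocyon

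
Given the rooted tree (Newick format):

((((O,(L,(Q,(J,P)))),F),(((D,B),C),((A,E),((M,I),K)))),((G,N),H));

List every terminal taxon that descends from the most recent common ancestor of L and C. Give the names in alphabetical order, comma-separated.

A, B, C, D, E, F, I, J, K, L, M, O, P, Q

Tracing L: it sits inside (L,(Q,(J,P))).
Tracing C: it sits inside ((D,B),C).
The smallest clade enclosing both is (((O,(L,(Q,(J,P)))),F),(((D,B),C),((A,E),((M,I),K)))); the answer is its 14 terminal taxa in alphabetical order.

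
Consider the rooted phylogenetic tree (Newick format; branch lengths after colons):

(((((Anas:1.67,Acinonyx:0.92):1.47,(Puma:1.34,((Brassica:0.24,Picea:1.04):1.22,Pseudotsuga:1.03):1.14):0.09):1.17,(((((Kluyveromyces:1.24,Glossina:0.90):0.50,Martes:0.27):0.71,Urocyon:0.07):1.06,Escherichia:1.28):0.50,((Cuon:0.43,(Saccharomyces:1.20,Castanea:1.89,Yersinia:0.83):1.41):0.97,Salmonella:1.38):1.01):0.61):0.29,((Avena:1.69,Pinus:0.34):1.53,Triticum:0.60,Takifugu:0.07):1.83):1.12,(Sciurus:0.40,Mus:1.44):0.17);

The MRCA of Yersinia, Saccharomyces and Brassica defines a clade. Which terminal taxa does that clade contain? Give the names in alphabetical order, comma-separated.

Acinonyx, Anas, Brassica, Castanea, Cuon, Escherichia, Glossina, Kluyveromyces, Martes, Picea, Pseudotsuga, Puma, Saccharomyces, Salmonella, Urocyon, Yersinia

Tracing Yersinia: it sits inside (Saccharomyces,Castanea,Yersinia).
Tracing Saccharomyces: it sits inside (Saccharomyces,Castanea,Yersinia).
Tracing Brassica: it sits inside (Brassica,Picea).
The smallest clade enclosing all 3 is (((Anas,Acinonyx),(Puma,((Brassica,Picea),Pseudotsuga))),(((((Kluyveromyces,Glossina),Martes),Urocyon),Escherichia),((Cuon,(Saccharomyces,Castanea,Yersinia)),Salmonella))); the answer is its 16 terminal taxa in alphabetical order.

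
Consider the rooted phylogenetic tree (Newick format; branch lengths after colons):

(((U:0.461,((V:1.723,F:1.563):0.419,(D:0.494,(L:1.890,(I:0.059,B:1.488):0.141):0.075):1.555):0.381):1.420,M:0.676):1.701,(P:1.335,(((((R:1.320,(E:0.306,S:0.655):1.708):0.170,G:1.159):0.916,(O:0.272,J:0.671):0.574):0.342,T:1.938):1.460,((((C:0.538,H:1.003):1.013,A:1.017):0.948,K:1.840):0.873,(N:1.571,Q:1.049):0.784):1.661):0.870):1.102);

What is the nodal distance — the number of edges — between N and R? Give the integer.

The MRCA of N and R is the node subtending (((((R,(E,S)),G),(O,J)),T),((((C,H),A),K),(N,Q))).
From N up to that node: 3 branches. From R up to the same node: 5 branches. Total: 3 + 5 = 8.

8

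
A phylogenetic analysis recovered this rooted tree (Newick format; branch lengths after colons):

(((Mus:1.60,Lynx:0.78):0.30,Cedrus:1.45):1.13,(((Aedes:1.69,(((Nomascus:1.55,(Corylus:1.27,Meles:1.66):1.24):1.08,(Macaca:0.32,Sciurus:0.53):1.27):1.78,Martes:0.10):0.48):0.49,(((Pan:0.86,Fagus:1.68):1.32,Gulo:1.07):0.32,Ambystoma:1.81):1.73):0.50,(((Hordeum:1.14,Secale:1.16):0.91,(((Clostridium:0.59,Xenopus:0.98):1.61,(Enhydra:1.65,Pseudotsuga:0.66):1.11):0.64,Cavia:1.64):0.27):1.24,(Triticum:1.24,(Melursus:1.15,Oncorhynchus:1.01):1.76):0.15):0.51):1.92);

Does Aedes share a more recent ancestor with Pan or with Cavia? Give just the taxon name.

The MRCA of Aedes and Pan subtends ((Aedes,(((Nomascus,(Corylus,Meles)),(Macaca,Sciurus)),Martes)),(((Pan,Fagus),Gulo),Ambystoma)) (11 taxa).
The MRCA of Aedes and Cavia subtends (((Aedes,(((Nomascus,(Corylus,Meles)),(Macaca,Sciurus)),Martes)),(((Pan,Fagus),Gulo),Ambystoma)),(((Hordeum,Secale),(((Clostridium,Xenopus),(Enhydra,Pseudotsuga)),Cavia)),(Triticum,(Melursus,Oncorhynchus)))) (21 taxa).
The first is nested inside the second, so Aedes shares a more recent common ancestor with Pan.

Pan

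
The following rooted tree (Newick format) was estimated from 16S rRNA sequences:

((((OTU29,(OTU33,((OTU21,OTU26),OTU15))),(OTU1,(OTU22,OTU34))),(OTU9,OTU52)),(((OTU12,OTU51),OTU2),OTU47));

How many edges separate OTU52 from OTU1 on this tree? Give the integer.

The MRCA of OTU52 and OTU1 is the node subtending (((OTU29,(OTU33,((OTU21,OTU26),OTU15))),(OTU1,(OTU22,OTU34))),(OTU9,OTU52)).
From OTU52 up to that node: 2 branches. From OTU1 up to the same node: 3 branches. Total: 2 + 3 = 5.

5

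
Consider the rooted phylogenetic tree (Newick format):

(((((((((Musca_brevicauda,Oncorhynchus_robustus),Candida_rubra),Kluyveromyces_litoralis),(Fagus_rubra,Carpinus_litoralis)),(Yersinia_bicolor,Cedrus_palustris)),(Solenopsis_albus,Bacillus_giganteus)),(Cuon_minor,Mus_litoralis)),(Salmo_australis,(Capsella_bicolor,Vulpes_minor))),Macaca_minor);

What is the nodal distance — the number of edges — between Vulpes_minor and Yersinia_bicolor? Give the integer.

The MRCA of Vulpes_minor and Yersinia_bicolor is the node subtending ((((((((Musca_brevicauda,Oncorhynchus_robustus),Candida_rubra),Kluyveromyces_litoralis),(Fagus_rubra,Carpinus_litoralis)),(Yersinia_bicolor,Cedrus_palustris)),(Solenopsis_albus,Bacillus_giganteus)),(Cuon_minor,Mus_litoralis)),(Salmo_australis,(Capsella_bicolor,Vulpes_minor))).
From Vulpes_minor up to that node: 3 branches. From Yersinia_bicolor up to the same node: 5 branches. Total: 3 + 5 = 8.

8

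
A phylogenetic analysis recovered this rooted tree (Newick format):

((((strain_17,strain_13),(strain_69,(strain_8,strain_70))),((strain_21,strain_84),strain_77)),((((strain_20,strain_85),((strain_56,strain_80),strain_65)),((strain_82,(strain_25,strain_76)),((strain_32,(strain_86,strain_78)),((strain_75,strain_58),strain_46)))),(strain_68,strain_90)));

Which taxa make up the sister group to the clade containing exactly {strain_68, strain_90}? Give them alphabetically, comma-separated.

strain_20, strain_25, strain_32, strain_46, strain_56, strain_58, strain_65, strain_75, strain_76, strain_78, strain_80, strain_82, strain_85, strain_86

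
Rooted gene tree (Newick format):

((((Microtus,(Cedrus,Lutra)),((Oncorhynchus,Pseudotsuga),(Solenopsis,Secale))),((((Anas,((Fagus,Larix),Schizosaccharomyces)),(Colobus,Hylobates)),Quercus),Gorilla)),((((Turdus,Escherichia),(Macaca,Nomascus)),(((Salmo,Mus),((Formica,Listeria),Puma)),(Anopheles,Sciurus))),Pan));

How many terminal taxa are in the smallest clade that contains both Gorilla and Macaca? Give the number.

27

The MRCA of Gorilla and Macaca is the root, so the clade is the entire tree.
That clade contains 27 terminal taxa: Anas, Anopheles, Cedrus, Colobus, Escherichia, Fagus, Formica, Gorilla, Hylobates, Larix, Listeria, Lutra, Macaca, Microtus, Mus, Nomascus, Oncorhynchus, Pan, Pseudotsuga, Puma, Quercus, Salmo, Schizosaccharomyces, Sciurus, Secale, Solenopsis, Turdus.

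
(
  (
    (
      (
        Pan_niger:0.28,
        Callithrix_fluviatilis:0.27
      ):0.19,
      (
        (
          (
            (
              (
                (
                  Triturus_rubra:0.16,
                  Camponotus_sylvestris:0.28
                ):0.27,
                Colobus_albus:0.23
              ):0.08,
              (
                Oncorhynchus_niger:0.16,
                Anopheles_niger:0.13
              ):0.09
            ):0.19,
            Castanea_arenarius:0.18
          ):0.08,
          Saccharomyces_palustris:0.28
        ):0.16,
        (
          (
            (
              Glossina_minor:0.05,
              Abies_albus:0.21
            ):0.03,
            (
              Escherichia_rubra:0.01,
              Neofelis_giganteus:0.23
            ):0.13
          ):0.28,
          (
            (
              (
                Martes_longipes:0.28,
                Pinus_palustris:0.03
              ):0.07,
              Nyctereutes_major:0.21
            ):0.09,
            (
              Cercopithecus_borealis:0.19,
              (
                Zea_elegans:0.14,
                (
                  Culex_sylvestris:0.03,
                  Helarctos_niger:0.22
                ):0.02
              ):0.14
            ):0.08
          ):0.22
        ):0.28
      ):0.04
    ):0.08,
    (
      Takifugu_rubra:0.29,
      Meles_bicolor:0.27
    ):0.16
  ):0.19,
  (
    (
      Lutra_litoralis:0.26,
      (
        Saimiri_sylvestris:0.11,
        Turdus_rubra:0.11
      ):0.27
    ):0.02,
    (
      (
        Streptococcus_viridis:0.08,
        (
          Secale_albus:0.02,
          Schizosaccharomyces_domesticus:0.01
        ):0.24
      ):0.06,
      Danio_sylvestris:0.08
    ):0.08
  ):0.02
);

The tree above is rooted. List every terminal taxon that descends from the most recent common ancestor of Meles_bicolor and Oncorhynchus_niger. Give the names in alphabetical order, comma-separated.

Tracing Meles_bicolor: it sits inside (Takifugu_rubra,Meles_bicolor).
Tracing Oncorhynchus_niger: it sits inside (Oncorhynchus_niger,Anopheles_niger).
The smallest clade enclosing both is (((Pan_niger,Callithrix_fluviatilis),((((((Triturus_rubra,Camponotus_sylvestris),Colobus_albus),(Oncorhynchus_niger,Anopheles_niger)),Castanea_arenarius),Saccharomyces_palustris),(((Glossina_minor,Abies_albus),(Escherichia_rubra,Neofelis_giganteus)),(((Martes_longipes,Pinus_palustris),Nyctereutes_major),(Cercopithecus_borealis,(Zea_elegans,(Culex_sylvestris,Helarctos_niger))))))),(Takifugu_rubra,Meles_bicolor)); the answer is its 22 terminal taxa in alphabetical order.

Abies_albus, Anopheles_niger, Callithrix_fluviatilis, Camponotus_sylvestris, Castanea_arenarius, Cercopithecus_borealis, Colobus_albus, Culex_sylvestris, Escherichia_rubra, Glossina_minor, Helarctos_niger, Martes_longipes, Meles_bicolor, Neofelis_giganteus, Nyctereutes_major, Oncorhynchus_niger, Pan_niger, Pinus_palustris, Saccharomyces_palustris, Takifugu_rubra, Triturus_rubra, Zea_elegans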